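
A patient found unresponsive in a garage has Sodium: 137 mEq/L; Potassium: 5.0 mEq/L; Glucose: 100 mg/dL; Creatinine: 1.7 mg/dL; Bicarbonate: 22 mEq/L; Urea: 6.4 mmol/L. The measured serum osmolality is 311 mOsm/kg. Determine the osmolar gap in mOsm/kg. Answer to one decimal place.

25.0 mOsm/kg

Calculated osmolality = 2·Na + glucose/18 + urea
= 2·137 + 100/18 + 6.4
= 274 + 5.56 + 6.40
= 285.96 mOsm/kg ≈ 286.0 mOsm/kg
Osmolar gap = measured − calculated = 311 − 286.0 = 25.0 mOsm/kg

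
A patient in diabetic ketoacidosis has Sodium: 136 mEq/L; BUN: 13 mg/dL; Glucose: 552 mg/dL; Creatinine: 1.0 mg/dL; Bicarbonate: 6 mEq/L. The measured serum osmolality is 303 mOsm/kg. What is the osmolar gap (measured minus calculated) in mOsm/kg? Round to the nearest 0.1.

-4.3 mOsm/kg

Calculated osmolality = 2·Na + glucose/18 + BUN/2.8
= 2·136 + 552/18 + 13/2.8
= 272 + 30.67 + 4.64
= 307.31 mOsm/kg ≈ 307.3 mOsm/kg
Osmolar gap = measured − calculated = 303 − 307.3 = -4.3 mOsm/kg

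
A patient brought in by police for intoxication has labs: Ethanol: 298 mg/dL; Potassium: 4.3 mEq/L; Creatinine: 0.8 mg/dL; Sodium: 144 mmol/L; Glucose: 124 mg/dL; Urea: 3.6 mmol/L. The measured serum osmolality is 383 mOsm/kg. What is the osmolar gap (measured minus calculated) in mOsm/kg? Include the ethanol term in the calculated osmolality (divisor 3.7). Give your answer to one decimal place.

4.0 mOsm/kg

Calculated osmolality = 2·Na + glucose/18 + urea + ethanol/3.7
= 2·144 + 124/18 + 3.6 + 298/3.7
= 288 + 6.89 + 3.60 + 80.54
= 379.03 mOsm/kg ≈ 379.0 mOsm/kg
Osmolar gap = measured − calculated = 383 − 379.0 = 4.0 mOsm/kg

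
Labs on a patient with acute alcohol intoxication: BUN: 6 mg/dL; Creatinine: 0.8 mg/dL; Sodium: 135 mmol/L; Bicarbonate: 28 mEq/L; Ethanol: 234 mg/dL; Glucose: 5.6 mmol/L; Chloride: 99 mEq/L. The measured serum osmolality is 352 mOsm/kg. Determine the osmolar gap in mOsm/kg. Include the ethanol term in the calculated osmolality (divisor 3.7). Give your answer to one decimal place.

11.0 mOsm/kg

Calculated osmolality = 2·Na + glucose + BUN/2.8 + ethanol/3.7
= 2·135 + 5.6 + 6/2.8 + 234/3.7
= 270 + 5.60 + 2.14 + 63.24
= 340.98 mOsm/kg ≈ 341.0 mOsm/kg
Osmolar gap = measured − calculated = 352 − 341.0 = 11.0 mOsm/kg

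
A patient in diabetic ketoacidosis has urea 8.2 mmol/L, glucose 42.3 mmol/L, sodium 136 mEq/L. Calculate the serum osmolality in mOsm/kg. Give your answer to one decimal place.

322.5 mOsm/kg

Calculated osmolality = 2·Na + glucose + urea
= 2·136 + 42.3 + 8.2
= 272 + 42.30 + 8.20
= 322.5 mOsm/kg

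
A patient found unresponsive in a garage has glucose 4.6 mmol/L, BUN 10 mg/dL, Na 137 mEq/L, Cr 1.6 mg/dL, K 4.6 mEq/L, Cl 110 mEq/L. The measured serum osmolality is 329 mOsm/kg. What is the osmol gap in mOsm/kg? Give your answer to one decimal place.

Calculated osmolality = 2·Na + glucose + BUN/2.8
= 2·137 + 4.6 + 10/2.8
= 274 + 4.60 + 3.57
= 282.17 mOsm/kg ≈ 282.2 mOsm/kg
Osmolar gap = measured − calculated = 329 − 282.2 = 46.8 mOsm/kg

46.8 mOsm/kg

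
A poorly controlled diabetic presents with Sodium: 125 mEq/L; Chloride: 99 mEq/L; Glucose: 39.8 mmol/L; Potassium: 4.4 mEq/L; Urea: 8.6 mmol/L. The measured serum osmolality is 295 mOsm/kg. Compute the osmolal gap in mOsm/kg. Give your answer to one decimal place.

Calculated osmolality = 2·Na + glucose + urea
= 2·125 + 39.8 + 8.6
= 250 + 39.80 + 8.60
= 298.4 mOsm/kg ≈ 298.4 mOsm/kg
Osmolar gap = measured − calculated = 295 − 298.4 = -3.4 mOsm/kg

-3.4 mOsm/kg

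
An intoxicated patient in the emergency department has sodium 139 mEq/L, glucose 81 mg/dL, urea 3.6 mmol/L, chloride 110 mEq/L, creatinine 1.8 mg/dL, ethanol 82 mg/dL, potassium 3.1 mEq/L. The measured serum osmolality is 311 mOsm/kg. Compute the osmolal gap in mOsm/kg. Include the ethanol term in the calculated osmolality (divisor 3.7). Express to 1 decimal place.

Calculated osmolality = 2·Na + glucose/18 + urea + ethanol/3.7
= 2·139 + 81/18 + 3.6 + 82/3.7
= 278 + 4.50 + 3.60 + 22.16
= 308.26 mOsm/kg ≈ 308.3 mOsm/kg
Osmolar gap = measured − calculated = 311 − 308.3 = 2.7 mOsm/kg

2.7 mOsm/kg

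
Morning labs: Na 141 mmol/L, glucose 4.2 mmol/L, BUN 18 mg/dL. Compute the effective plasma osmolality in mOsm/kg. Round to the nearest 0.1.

Effective osmolality excludes urea (freely permeant across cell membranes):
2·Na + glucose
= 2·141 + 4.2
= 282 + 4.2
= 286.2 mOsm/kg

286.2 mOsm/kg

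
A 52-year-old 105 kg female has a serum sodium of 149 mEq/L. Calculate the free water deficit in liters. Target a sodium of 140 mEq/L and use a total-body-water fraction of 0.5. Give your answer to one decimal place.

TBW = 0.5 · 105 = 52.5 L
Free water deficit = TBW · (Na/140 − 1)
= 52.5 · (149/140 − 1)
= 52.5 · 0.0643
= 3.38 L

3.4 L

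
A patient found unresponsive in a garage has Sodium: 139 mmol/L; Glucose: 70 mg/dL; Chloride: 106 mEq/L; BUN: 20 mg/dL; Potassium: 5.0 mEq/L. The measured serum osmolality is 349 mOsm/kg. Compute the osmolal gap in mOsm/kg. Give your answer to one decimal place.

Calculated osmolality = 2·Na + glucose/18 + BUN/2.8
= 2·139 + 70/18 + 20/2.8
= 278 + 3.89 + 7.14
= 289.03 mOsm/kg ≈ 289.0 mOsm/kg
Osmolar gap = measured − calculated = 349 − 289.0 = 60.0 mOsm/kg

60.0 mOsm/kg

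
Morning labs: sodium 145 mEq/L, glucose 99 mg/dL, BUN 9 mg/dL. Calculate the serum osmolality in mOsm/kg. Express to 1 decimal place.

298.7 mOsm/kg

Calculated osmolality = 2·Na + glucose/18 + BUN/2.8
= 2·145 + 99/18 + 9/2.8
= 290 + 5.50 + 3.21
= 298.71 mOsm/kg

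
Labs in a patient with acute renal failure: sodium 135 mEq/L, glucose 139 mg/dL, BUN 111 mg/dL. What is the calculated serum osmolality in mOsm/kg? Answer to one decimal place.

Calculated osmolality = 2·Na + glucose/18 + BUN/2.8
= 2·135 + 139/18 + 111/2.8
= 270 + 7.72 + 39.64
= 317.36 mOsm/kg

317.4 mOsm/kg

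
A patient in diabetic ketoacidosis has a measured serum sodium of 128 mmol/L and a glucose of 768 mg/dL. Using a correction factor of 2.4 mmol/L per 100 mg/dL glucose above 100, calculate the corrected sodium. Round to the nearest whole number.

Corrected Na = measured Na + 2.4 · (glucose − 100)/100
= 128 + 2.4 · (768 − 100)/100
= 128 + 16
= 144 mmol/L

144 mmol/L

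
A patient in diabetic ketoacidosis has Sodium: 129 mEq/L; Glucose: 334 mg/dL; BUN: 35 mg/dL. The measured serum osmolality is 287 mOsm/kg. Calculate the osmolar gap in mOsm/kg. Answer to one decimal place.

Calculated osmolality = 2·Na + glucose/18 + BUN/2.8
= 2·129 + 334/18 + 35/2.8
= 258 + 18.56 + 12.50
= 289.06 mOsm/kg ≈ 289.1 mOsm/kg
Osmolar gap = measured − calculated = 287 − 289.1 = -2.1 mOsm/kg

-2.1 mOsm/kg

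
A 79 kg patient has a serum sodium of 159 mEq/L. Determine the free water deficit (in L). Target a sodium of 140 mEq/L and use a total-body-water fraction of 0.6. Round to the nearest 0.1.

TBW = 0.6 · 79 = 47.4 L
Free water deficit = TBW · (Na/140 − 1)
= 47.4 · (159/140 − 1)
= 47.4 · 0.1357
= 6.43 L

6.4 L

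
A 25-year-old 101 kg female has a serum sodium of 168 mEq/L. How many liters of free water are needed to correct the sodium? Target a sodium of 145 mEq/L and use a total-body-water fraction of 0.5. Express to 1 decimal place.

8.0 L

TBW = 0.5 · 101 = 50.5 L
Free water deficit = TBW · (Na/145 − 1)
= 50.5 · (168/145 − 1)
= 50.5 · 0.1586
= 8.01 L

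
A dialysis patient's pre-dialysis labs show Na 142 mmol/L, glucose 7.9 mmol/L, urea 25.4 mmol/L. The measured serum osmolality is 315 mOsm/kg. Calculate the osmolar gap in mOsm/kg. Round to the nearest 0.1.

-2.3 mOsm/kg

Calculated osmolality = 2·Na + glucose + urea
= 2·142 + 7.9 + 25.4
= 284 + 7.90 + 25.40
= 317.3 mOsm/kg ≈ 317.3 mOsm/kg
Osmolar gap = measured − calculated = 315 − 317.3 = -2.3 mOsm/kg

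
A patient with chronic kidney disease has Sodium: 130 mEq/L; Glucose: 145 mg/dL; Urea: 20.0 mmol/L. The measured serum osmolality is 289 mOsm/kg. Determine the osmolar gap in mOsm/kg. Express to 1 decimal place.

0.9 mOsm/kg

Calculated osmolality = 2·Na + glucose/18 + urea
= 2·130 + 145/18 + 20
= 260 + 8.06 + 20
= 288.06 mOsm/kg ≈ 288.1 mOsm/kg
Osmolar gap = measured − calculated = 289 − 288.1 = 0.9 mOsm/kg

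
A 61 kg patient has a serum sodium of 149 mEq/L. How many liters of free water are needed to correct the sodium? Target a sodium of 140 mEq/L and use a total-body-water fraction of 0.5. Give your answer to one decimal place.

TBW = 0.5 · 61 = 30.5 L
Free water deficit = TBW · (Na/140 − 1)
= 30.5 · (149/140 − 1)
= 30.5 · 0.0643
= 1.96 L

2.0 L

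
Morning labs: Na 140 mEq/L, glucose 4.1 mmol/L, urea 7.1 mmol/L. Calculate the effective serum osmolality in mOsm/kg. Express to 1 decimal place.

Effective osmolality excludes urea (freely permeant across cell membranes):
2·Na + glucose
= 2·140 + 4.1
= 280 + 4.1
= 284.1 mOsm/kg

284.1 mOsm/kg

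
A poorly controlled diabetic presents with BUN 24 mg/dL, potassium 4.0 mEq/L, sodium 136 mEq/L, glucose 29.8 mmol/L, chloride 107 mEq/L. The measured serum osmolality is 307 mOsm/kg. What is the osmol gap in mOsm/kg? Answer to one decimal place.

Calculated osmolality = 2·Na + glucose + BUN/2.8
= 2·136 + 29.8 + 24/2.8
= 272 + 29.80 + 8.57
= 310.37 mOsm/kg ≈ 310.4 mOsm/kg
Osmolar gap = measured − calculated = 307 − 310.4 = -3.4 mOsm/kg

-3.4 mOsm/kg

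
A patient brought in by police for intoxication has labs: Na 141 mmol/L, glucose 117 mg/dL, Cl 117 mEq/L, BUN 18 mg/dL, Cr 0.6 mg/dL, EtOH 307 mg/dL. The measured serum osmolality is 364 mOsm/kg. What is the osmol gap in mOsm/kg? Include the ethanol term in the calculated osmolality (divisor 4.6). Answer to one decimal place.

Calculated osmolality = 2·Na + glucose/18 + BUN/2.8 + ethanol/4.6
= 2·141 + 117/18 + 18/2.8 + 307/4.6
= 282 + 6.50 + 6.43 + 66.74
= 361.67 mOsm/kg ≈ 361.7 mOsm/kg
Osmolar gap = measured − calculated = 364 − 361.7 = 2.3 mOsm/kg

2.3 mOsm/kg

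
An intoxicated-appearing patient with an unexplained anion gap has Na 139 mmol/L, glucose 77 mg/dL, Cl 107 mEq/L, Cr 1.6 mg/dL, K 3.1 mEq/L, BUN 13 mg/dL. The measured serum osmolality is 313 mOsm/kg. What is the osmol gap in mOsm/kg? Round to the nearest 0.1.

Calculated osmolality = 2·Na + glucose/18 + BUN/2.8
= 2·139 + 77/18 + 13/2.8
= 278 + 4.28 + 4.64
= 286.92 mOsm/kg ≈ 286.9 mOsm/kg
Osmolar gap = measured − calculated = 313 − 286.9 = 26.1 mOsm/kg

26.1 mOsm/kg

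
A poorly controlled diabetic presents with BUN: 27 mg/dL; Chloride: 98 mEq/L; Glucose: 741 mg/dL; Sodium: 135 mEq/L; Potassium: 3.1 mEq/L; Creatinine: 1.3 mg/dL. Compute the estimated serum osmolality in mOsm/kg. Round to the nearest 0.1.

320.8 mOsm/kg

Calculated osmolality = 2·Na + glucose/18 + BUN/2.8
= 2·135 + 741/18 + 27/2.8
= 270 + 41.17 + 9.64
= 320.81 mOsm/kg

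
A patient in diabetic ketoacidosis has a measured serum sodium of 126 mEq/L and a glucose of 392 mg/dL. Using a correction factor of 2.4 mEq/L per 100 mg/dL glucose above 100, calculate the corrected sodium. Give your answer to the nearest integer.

Corrected Na = measured Na + 2.4 · (glucose − 100)/100
= 126 + 2.4 · (392 − 100)/100
= 126 + 7
= 133 mEq/L

133 mEq/L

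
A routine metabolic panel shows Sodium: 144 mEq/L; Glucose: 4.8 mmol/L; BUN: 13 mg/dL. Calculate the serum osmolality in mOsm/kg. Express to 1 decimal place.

Calculated osmolality = 2·Na + glucose + BUN/2.8
= 2·144 + 4.8 + 13/2.8
= 288 + 4.80 + 4.64
= 297.44 mOsm/kg

297.4 mOsm/kg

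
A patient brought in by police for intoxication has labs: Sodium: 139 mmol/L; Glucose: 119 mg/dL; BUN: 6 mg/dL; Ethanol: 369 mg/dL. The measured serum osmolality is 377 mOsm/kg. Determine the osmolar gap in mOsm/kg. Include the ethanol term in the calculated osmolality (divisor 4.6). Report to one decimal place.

Calculated osmolality = 2·Na + glucose/18 + BUN/2.8 + ethanol/4.6
= 2·139 + 119/18 + 6/2.8 + 369/4.6
= 278 + 6.61 + 2.14 + 80.22
= 366.97 mOsm/kg ≈ 367.0 mOsm/kg
Osmolar gap = measured − calculated = 377 − 367.0 = 10.0 mOsm/kg

10.0 mOsm/kg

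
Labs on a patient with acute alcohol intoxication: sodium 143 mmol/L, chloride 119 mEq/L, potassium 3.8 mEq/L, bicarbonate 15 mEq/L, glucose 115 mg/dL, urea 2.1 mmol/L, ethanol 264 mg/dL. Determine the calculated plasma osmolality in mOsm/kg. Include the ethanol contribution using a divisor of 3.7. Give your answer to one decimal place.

Calculated osmolality = 2·Na + glucose/18 + urea + ethanol/3.7
= 2·143 + 115/18 + 2.1 + 264/3.7
= 286 + 6.39 + 2.10 + 71.35
= 365.84 mOsm/kg

365.8 mOsm/kg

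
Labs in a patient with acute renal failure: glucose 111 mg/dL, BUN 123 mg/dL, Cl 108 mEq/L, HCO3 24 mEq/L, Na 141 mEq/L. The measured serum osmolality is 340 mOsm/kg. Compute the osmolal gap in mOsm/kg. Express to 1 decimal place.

Calculated osmolality = 2·Na + glucose/18 + BUN/2.8
= 2·141 + 111/18 + 123/2.8
= 282 + 6.17 + 43.93
= 332.1 mOsm/kg ≈ 332.1 mOsm/kg
Osmolar gap = measured − calculated = 340 − 332.1 = 7.9 mOsm/kg

7.9 mOsm/kg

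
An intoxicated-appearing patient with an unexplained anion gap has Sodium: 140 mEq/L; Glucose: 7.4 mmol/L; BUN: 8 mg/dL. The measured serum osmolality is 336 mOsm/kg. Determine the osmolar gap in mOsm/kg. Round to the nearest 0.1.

45.7 mOsm/kg

Calculated osmolality = 2·Na + glucose + BUN/2.8
= 2·140 + 7.4 + 8/2.8
= 280 + 7.40 + 2.86
= 290.26 mOsm/kg ≈ 290.3 mOsm/kg
Osmolar gap = measured − calculated = 336 − 290.3 = 45.7 mOsm/kg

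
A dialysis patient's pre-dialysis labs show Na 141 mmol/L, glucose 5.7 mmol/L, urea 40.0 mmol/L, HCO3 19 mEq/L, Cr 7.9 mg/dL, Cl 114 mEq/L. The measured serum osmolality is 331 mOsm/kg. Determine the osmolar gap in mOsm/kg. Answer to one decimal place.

Calculated osmolality = 2·Na + glucose + urea
= 2·141 + 5.7 + 40
= 282 + 5.70 + 40
= 327.7 mOsm/kg ≈ 327.7 mOsm/kg
Osmolar gap = measured − calculated = 331 − 327.7 = 3.3 mOsm/kg

3.3 mOsm/kg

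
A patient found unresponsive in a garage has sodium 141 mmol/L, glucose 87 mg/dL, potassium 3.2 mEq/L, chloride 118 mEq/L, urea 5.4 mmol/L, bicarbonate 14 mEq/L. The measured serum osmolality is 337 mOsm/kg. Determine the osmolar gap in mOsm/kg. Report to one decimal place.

44.8 mOsm/kg

Calculated osmolality = 2·Na + glucose/18 + urea
= 2·141 + 87/18 + 5.4
= 282 + 4.83 + 5.40
= 292.23 mOsm/kg ≈ 292.2 mOsm/kg
Osmolar gap = measured − calculated = 337 − 292.2 = 44.8 mOsm/kg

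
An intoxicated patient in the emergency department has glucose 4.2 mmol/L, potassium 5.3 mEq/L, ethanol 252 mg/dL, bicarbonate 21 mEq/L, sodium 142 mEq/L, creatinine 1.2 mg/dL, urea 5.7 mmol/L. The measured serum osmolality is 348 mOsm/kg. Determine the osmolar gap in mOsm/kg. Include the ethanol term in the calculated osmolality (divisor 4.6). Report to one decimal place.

-0.7 mOsm/kg

Calculated osmolality = 2·Na + glucose + urea + ethanol/4.6
= 2·142 + 4.2 + 5.7 + 252/4.6
= 284 + 4.20 + 5.70 + 54.78
= 348.68 mOsm/kg ≈ 348.7 mOsm/kg
Osmolar gap = measured − calculated = 348 − 348.7 = -0.7 mOsm/kg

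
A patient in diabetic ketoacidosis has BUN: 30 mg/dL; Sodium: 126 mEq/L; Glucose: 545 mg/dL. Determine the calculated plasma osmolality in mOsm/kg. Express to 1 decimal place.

Calculated osmolality = 2·Na + glucose/18 + BUN/2.8
= 2·126 + 545/18 + 30/2.8
= 252 + 30.28 + 10.71
= 292.99 mOsm/kg

293.0 mOsm/kg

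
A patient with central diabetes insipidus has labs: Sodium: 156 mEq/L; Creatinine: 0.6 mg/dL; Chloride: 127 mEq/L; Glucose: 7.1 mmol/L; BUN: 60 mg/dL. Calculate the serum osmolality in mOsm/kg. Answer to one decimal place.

340.5 mOsm/kg

Calculated osmolality = 2·Na + glucose + BUN/2.8
= 2·156 + 7.1 + 60/2.8
= 312 + 7.10 + 21.43
= 340.53 mOsm/kg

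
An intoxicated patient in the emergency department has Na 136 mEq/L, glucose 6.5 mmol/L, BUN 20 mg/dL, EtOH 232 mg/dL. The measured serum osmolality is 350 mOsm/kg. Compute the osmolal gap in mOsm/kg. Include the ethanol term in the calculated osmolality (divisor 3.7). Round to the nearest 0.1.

1.7 mOsm/kg

Calculated osmolality = 2·Na + glucose + BUN/2.8 + ethanol/3.7
= 2·136 + 6.5 + 20/2.8 + 232/3.7
= 272 + 6.50 + 7.14 + 62.70
= 348.34 mOsm/kg ≈ 348.3 mOsm/kg
Osmolar gap = measured − calculated = 350 − 348.3 = 1.7 mOsm/kg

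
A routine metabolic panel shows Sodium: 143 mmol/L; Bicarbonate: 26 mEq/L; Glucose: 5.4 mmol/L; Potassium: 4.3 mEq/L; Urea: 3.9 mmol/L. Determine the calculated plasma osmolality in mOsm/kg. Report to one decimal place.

Calculated osmolality = 2·Na + glucose + urea
= 2·143 + 5.4 + 3.9
= 286 + 5.40 + 3.90
= 295.3 mOsm/kg

295.3 mOsm/kg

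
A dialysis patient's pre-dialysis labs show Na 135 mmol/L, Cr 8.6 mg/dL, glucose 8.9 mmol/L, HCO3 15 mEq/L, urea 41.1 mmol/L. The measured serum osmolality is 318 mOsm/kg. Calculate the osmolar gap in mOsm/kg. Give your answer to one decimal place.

-2.0 mOsm/kg

Calculated osmolality = 2·Na + glucose + urea
= 2·135 + 8.9 + 41.1
= 270 + 8.90 + 41.10
= 320 mOsm/kg ≈ 320.0 mOsm/kg
Osmolar gap = measured − calculated = 318 − 320.0 = -2.0 mOsm/kg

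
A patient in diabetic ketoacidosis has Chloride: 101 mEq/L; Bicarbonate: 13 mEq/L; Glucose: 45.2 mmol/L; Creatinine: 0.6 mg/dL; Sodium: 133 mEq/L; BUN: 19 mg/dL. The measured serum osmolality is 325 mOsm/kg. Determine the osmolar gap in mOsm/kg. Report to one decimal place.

7.0 mOsm/kg

Calculated osmolality = 2·Na + glucose + BUN/2.8
= 2·133 + 45.2 + 19/2.8
= 266 + 45.20 + 6.79
= 317.99 mOsm/kg ≈ 318.0 mOsm/kg
Osmolar gap = measured − calculated = 325 − 318.0 = 7.0 mOsm/kg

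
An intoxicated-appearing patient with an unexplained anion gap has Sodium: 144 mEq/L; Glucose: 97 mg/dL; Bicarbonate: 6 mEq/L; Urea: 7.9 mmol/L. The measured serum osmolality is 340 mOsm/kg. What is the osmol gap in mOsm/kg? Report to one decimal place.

Calculated osmolality = 2·Na + glucose/18 + urea
= 2·144 + 97/18 + 7.9
= 288 + 5.39 + 7.90
= 301.29 mOsm/kg ≈ 301.3 mOsm/kg
Osmolar gap = measured − calculated = 340 − 301.3 = 38.7 mOsm/kg

38.7 mOsm/kg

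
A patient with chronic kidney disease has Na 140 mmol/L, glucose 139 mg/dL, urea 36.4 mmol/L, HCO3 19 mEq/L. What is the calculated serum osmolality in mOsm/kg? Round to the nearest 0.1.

324.1 mOsm/kg

Calculated osmolality = 2·Na + glucose/18 + urea
= 2·140 + 139/18 + 36.4
= 280 + 7.72 + 36.40
= 324.12 mOsm/kg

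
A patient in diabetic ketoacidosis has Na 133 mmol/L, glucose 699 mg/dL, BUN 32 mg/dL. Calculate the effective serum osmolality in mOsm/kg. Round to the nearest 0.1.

Effective osmolality excludes urea (freely permeant across cell membranes):
2·Na + glucose/18
= 2·133 + 699/18
= 266 + 38.83
= 304.83 mOsm/kg

304.8 mOsm/kg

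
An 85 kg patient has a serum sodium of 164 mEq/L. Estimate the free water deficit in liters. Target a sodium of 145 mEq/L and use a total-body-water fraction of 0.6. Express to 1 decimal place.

TBW = 0.6 · 85 = 51 L
Free water deficit = TBW · (Na/145 − 1)
= 51 · (164/145 − 1)
= 51 · 0.131
= 6.68 L

6.7 L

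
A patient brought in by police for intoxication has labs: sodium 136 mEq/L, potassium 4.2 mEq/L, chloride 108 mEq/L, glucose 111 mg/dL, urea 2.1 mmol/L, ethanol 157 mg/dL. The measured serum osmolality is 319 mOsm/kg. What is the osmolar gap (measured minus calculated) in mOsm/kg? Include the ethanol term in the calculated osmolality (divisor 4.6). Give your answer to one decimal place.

Calculated osmolality = 2·Na + glucose/18 + urea + ethanol/4.6
= 2·136 + 111/18 + 2.1 + 157/4.6
= 272 + 6.17 + 2.10 + 34.13
= 314.4 mOsm/kg ≈ 314.4 mOsm/kg
Osmolar gap = measured − calculated = 319 − 314.4 = 4.6 mOsm/kg

4.6 mOsm/kg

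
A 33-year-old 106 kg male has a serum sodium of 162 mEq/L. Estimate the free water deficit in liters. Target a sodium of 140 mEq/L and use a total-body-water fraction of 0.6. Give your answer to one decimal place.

TBW = 0.6 · 106 = 63.6 L
Free water deficit = TBW · (Na/140 − 1)
= 63.6 · (162/140 − 1)
= 63.6 · 0.1571
= 9.99 L

10.0 L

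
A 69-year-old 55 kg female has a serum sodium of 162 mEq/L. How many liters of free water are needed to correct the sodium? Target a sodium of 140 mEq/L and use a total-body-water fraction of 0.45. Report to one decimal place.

TBW = 0.45 · 55 = 24.75 L
Free water deficit = TBW · (Na/140 − 1)
= 24.75 · (162/140 − 1)
= 24.75 · 0.1571
= 3.89 L

3.9 L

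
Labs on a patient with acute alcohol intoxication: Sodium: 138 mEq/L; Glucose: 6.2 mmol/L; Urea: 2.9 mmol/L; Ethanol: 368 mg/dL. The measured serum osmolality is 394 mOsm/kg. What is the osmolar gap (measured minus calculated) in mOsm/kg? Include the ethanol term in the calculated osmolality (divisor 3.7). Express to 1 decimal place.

Calculated osmolality = 2·Na + glucose + urea + ethanol/3.7
= 2·138 + 6.2 + 2.9 + 368/3.7
= 276 + 6.20 + 2.90 + 99.46
= 384.56 mOsm/kg ≈ 384.6 mOsm/kg
Osmolar gap = measured − calculated = 394 − 384.6 = 9.4 mOsm/kg

9.4 mOsm/kg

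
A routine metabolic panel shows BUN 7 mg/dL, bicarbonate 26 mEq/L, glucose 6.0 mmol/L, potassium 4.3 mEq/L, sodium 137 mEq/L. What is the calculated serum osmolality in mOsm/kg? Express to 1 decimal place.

Calculated osmolality = 2·Na + glucose + BUN/2.8
= 2·137 + 6 + 7/2.8
= 274 + 6 + 2.50
= 282.5 mOsm/kg

282.5 mOsm/kg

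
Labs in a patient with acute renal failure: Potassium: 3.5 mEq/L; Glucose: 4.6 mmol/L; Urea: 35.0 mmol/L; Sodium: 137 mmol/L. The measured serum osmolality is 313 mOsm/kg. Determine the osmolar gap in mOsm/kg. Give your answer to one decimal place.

Calculated osmolality = 2·Na + glucose + urea
= 2·137 + 4.6 + 35
= 274 + 4.60 + 35
= 313.6 mOsm/kg ≈ 313.6 mOsm/kg
Osmolar gap = measured − calculated = 313 − 313.6 = -0.6 mOsm/kg

-0.6 mOsm/kg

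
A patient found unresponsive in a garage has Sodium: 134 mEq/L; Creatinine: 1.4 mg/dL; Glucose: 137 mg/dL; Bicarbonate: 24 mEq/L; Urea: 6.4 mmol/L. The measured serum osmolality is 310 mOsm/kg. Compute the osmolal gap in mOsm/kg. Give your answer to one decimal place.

28.0 mOsm/kg

Calculated osmolality = 2·Na + glucose/18 + urea
= 2·134 + 137/18 + 6.4
= 268 + 7.61 + 6.40
= 282.01 mOsm/kg ≈ 282.0 mOsm/kg
Osmolar gap = measured − calculated = 310 − 282.0 = 28.0 mOsm/kg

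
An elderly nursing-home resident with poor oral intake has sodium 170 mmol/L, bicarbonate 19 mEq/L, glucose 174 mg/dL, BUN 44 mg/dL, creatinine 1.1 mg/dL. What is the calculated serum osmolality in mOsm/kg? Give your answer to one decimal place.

365.4 mOsm/kg

Calculated osmolality = 2·Na + glucose/18 + BUN/2.8
= 2·170 + 174/18 + 44/2.8
= 340 + 9.67 + 15.71
= 365.38 mOsm/kg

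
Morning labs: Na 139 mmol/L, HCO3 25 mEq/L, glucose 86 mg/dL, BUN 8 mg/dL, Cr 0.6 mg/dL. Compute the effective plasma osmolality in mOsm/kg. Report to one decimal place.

282.8 mOsm/kg

Effective osmolality excludes urea (freely permeant across cell membranes):
2·Na + glucose/18
= 2·139 + 86/18
= 278 + 4.78
= 282.78 mOsm/kg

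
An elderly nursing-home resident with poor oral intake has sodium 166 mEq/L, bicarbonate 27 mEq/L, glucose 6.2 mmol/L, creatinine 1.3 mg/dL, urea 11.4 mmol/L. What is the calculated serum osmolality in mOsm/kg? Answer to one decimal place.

Calculated osmolality = 2·Na + glucose + urea
= 2·166 + 6.2 + 11.4
= 332 + 6.20 + 11.40
= 349.6 mOsm/kg

349.6 mOsm/kg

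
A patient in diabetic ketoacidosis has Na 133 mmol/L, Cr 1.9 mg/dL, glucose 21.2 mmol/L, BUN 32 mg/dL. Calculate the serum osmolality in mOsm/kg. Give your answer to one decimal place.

Calculated osmolality = 2·Na + glucose + BUN/2.8
= 2·133 + 21.2 + 32/2.8
= 266 + 21.20 + 11.43
= 298.63 mOsm/kg

298.6 mOsm/kg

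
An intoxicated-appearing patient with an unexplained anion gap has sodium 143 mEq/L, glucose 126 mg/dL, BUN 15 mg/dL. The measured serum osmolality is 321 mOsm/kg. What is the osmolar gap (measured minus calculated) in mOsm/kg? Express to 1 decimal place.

Calculated osmolality = 2·Na + glucose/18 + BUN/2.8
= 2·143 + 126/18 + 15/2.8
= 286 + 7 + 5.36
= 298.36 mOsm/kg ≈ 298.4 mOsm/kg
Osmolar gap = measured − calculated = 321 − 298.4 = 22.6 mOsm/kg

22.6 mOsm/kg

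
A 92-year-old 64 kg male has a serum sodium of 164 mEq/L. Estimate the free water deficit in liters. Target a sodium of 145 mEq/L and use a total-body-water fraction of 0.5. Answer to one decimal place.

4.2 L

TBW = 0.5 · 64 = 32 L
Free water deficit = TBW · (Na/145 − 1)
= 32 · (164/145 − 1)
= 32 · 0.131
= 4.19 L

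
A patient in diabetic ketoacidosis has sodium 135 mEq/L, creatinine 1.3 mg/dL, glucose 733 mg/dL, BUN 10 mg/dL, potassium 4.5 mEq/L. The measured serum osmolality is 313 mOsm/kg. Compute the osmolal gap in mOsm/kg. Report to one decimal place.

-1.3 mOsm/kg

Calculated osmolality = 2·Na + glucose/18 + BUN/2.8
= 2·135 + 733/18 + 10/2.8
= 270 + 40.72 + 3.57
= 314.29 mOsm/kg ≈ 314.3 mOsm/kg
Osmolar gap = measured − calculated = 313 − 314.3 = -1.3 mOsm/kg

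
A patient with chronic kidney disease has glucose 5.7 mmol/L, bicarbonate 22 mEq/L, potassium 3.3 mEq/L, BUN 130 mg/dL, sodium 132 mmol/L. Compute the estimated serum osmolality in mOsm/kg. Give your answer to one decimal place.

316.1 mOsm/kg

Calculated osmolality = 2·Na + glucose + BUN/2.8
= 2·132 + 5.7 + 130/2.8
= 264 + 5.70 + 46.43
= 316.13 mOsm/kg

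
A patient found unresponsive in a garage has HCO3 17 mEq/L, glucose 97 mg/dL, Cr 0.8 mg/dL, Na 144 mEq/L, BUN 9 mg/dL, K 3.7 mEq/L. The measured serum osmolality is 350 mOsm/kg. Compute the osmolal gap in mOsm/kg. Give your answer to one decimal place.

Calculated osmolality = 2·Na + glucose/18 + BUN/2.8
= 2·144 + 97/18 + 9/2.8
= 288 + 5.39 + 3.21
= 296.6 mOsm/kg ≈ 296.6 mOsm/kg
Osmolar gap = measured − calculated = 350 − 296.6 = 53.4 mOsm/kg

53.4 mOsm/kg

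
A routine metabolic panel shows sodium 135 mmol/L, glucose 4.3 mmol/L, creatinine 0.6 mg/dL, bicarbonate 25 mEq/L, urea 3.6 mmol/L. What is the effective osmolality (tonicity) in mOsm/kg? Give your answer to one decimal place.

274.3 mOsm/kg

Effective osmolality excludes urea (freely permeant across cell membranes):
2·Na + glucose
= 2·135 + 4.3
= 270 + 4.3
= 274.3 mOsm/kg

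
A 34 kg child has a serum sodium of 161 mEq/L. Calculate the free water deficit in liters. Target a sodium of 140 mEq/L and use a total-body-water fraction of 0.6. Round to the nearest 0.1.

3.1 L

TBW = 0.6 · 34 = 20.4 L
Free water deficit = TBW · (Na/140 − 1)
= 20.4 · (161/140 − 1)
= 20.4 · 0.15
= 3.06 L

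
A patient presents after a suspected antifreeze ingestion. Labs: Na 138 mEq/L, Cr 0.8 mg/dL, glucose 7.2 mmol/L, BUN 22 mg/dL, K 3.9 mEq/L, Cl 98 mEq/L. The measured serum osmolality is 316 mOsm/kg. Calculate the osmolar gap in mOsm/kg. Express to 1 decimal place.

24.9 mOsm/kg

Calculated osmolality = 2·Na + glucose + BUN/2.8
= 2·138 + 7.2 + 22/2.8
= 276 + 7.20 + 7.86
= 291.06 mOsm/kg ≈ 291.1 mOsm/kg
Osmolar gap = measured − calculated = 316 − 291.1 = 24.9 mOsm/kg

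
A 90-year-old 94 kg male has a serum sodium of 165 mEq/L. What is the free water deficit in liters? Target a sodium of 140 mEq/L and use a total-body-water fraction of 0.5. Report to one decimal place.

8.4 L

TBW = 0.5 · 94 = 47 L
Free water deficit = TBW · (Na/140 − 1)
= 47 · (165/140 − 1)
= 47 · 0.1786
= 8.39 L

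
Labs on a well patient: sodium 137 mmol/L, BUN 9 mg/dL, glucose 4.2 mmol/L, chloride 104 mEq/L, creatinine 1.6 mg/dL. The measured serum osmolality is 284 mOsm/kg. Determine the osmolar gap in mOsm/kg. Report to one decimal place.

2.6 mOsm/kg

Calculated osmolality = 2·Na + glucose + BUN/2.8
= 2·137 + 4.2 + 9/2.8
= 274 + 4.20 + 3.21
= 281.41 mOsm/kg ≈ 281.4 mOsm/kg
Osmolar gap = measured − calculated = 284 − 281.4 = 2.6 mOsm/kg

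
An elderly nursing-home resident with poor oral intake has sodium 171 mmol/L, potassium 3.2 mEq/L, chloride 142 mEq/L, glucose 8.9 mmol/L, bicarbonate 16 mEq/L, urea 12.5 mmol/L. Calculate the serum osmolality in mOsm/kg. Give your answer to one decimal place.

363.4 mOsm/kg

Calculated osmolality = 2·Na + glucose + urea
= 2·171 + 8.9 + 12.5
= 342 + 8.90 + 12.50
= 363.4 mOsm/kg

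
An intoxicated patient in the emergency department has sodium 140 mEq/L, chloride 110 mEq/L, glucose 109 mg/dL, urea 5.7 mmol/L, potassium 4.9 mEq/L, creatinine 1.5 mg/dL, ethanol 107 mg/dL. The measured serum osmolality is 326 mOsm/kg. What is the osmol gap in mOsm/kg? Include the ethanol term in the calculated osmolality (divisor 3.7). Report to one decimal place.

Calculated osmolality = 2·Na + glucose/18 + urea + ethanol/3.7
= 2·140 + 109/18 + 5.7 + 107/3.7
= 280 + 6.06 + 5.70 + 28.92
= 320.68 mOsm/kg ≈ 320.7 mOsm/kg
Osmolar gap = measured − calculated = 326 − 320.7 = 5.3 mOsm/kg

5.3 mOsm/kg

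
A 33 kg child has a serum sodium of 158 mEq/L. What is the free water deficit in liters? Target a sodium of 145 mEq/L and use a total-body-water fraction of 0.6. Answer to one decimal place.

TBW = 0.6 · 33 = 19.8 L
Free water deficit = TBW · (Na/145 − 1)
= 19.8 · (158/145 − 1)
= 19.8 · 0.0897
= 1.78 L

1.8 L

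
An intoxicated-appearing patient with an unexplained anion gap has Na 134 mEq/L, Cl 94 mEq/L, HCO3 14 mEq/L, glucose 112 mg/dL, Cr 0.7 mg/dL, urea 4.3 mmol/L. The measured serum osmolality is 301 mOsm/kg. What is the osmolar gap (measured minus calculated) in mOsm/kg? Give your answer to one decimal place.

22.5 mOsm/kg

Calculated osmolality = 2·Na + glucose/18 + urea
= 2·134 + 112/18 + 4.3
= 268 + 6.22 + 4.30
= 278.52 mOsm/kg ≈ 278.5 mOsm/kg
Osmolar gap = measured − calculated = 301 − 278.5 = 22.5 mOsm/kg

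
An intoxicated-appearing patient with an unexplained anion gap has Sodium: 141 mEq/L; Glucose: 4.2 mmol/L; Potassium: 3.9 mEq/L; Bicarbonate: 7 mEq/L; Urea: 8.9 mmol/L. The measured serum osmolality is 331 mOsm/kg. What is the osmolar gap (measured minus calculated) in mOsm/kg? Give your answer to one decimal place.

Calculated osmolality = 2·Na + glucose + urea
= 2·141 + 4.2 + 8.9
= 282 + 4.20 + 8.90
= 295.1 mOsm/kg ≈ 295.1 mOsm/kg
Osmolar gap = measured − calculated = 331 − 295.1 = 35.9 mOsm/kg

35.9 mOsm/kg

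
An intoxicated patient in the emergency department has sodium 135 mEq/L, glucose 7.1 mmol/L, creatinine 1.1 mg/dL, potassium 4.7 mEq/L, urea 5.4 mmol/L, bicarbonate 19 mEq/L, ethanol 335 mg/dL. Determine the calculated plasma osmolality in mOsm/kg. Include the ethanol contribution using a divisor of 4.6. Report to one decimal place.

355.3 mOsm/kg

Calculated osmolality = 2·Na + glucose + urea + ethanol/4.6
= 2·135 + 7.1 + 5.4 + 335/4.6
= 270 + 7.10 + 5.40 + 72.83
= 355.33 mOsm/kg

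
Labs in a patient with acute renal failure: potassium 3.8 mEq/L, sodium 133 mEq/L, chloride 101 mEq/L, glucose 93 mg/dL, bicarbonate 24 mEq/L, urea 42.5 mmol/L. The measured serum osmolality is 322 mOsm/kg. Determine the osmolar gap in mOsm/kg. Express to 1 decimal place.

Calculated osmolality = 2·Na + glucose/18 + urea
= 2·133 + 93/18 + 42.5
= 266 + 5.17 + 42.50
= 313.67 mOsm/kg ≈ 313.7 mOsm/kg
Osmolar gap = measured − calculated = 322 − 313.7 = 8.3 mOsm/kg

8.3 mOsm/kg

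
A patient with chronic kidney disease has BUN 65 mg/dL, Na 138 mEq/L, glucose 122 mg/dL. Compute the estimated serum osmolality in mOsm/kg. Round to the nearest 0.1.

Calculated osmolality = 2·Na + glucose/18 + BUN/2.8
= 2·138 + 122/18 + 65/2.8
= 276 + 6.78 + 23.21
= 305.99 mOsm/kg

306.0 mOsm/kg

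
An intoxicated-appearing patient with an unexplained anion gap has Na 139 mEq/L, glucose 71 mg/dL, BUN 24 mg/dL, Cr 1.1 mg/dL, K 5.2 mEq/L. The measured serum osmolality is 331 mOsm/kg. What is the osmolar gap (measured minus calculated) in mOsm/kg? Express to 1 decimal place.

Calculated osmolality = 2·Na + glucose/18 + BUN/2.8
= 2·139 + 71/18 + 24/2.8
= 278 + 3.94 + 8.57
= 290.51 mOsm/kg ≈ 290.5 mOsm/kg
Osmolar gap = measured − calculated = 331 − 290.5 = 40.5 mOsm/kg

40.5 mOsm/kg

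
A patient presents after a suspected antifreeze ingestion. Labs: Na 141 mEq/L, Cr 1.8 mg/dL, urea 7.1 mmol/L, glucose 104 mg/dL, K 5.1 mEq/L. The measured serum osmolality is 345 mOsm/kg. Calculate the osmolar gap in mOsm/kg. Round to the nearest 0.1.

50.1 mOsm/kg

Calculated osmolality = 2·Na + glucose/18 + urea
= 2·141 + 104/18 + 7.1
= 282 + 5.78 + 7.10
= 294.88 mOsm/kg ≈ 294.9 mOsm/kg
Osmolar gap = measured − calculated = 345 − 294.9 = 50.1 mOsm/kg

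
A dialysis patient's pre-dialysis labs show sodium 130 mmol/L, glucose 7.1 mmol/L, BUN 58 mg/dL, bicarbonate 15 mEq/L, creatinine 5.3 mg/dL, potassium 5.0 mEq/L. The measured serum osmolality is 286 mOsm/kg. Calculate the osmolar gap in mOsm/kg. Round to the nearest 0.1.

-1.8 mOsm/kg

Calculated osmolality = 2·Na + glucose + BUN/2.8
= 2·130 + 7.1 + 58/2.8
= 260 + 7.10 + 20.71
= 287.81 mOsm/kg ≈ 287.8 mOsm/kg
Osmolar gap = measured − calculated = 286 − 287.8 = -1.8 mOsm/kg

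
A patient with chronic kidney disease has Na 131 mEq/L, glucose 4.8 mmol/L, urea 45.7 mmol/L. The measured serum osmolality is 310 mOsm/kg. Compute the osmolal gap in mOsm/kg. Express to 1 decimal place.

-2.5 mOsm/kg

Calculated osmolality = 2·Na + glucose + urea
= 2·131 + 4.8 + 45.7
= 262 + 4.80 + 45.70
= 312.5 mOsm/kg ≈ 312.5 mOsm/kg
Osmolar gap = measured − calculated = 310 − 312.5 = -2.5 mOsm/kg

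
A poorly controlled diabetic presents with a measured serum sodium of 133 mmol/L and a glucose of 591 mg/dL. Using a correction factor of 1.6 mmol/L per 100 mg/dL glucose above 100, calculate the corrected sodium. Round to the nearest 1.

Corrected Na = measured Na + 1.6 · (glucose − 100)/100
= 133 + 1.6 · (591 − 100)/100
= 133 + 7.9
= 140.9 mmol/L

141 mmol/L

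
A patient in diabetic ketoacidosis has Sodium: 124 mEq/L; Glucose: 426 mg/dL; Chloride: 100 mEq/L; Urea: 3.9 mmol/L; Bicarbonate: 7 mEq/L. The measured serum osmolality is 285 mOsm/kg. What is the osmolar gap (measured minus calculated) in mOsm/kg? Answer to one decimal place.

Calculated osmolality = 2·Na + glucose/18 + urea
= 2·124 + 426/18 + 3.9
= 248 + 23.67 + 3.90
= 275.57 mOsm/kg ≈ 275.6 mOsm/kg
Osmolar gap = measured − calculated = 285 − 275.6 = 9.4 mOsm/kg

9.4 mOsm/kg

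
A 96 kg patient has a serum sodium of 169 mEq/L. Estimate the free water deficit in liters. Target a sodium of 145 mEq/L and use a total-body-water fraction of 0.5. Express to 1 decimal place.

7.9 L

TBW = 0.5 · 96 = 48 L
Free water deficit = TBW · (Na/145 − 1)
= 48 · (169/145 − 1)
= 48 · 0.1655
= 7.94 L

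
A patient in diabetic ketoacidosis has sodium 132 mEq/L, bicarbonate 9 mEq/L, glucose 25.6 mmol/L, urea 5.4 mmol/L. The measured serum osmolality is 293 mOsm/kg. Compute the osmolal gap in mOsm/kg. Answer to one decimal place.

-2.0 mOsm/kg

Calculated osmolality = 2·Na + glucose + urea
= 2·132 + 25.6 + 5.4
= 264 + 25.60 + 5.40
= 295 mOsm/kg ≈ 295.0 mOsm/kg
Osmolar gap = measured − calculated = 293 − 295.0 = -2.0 mOsm/kg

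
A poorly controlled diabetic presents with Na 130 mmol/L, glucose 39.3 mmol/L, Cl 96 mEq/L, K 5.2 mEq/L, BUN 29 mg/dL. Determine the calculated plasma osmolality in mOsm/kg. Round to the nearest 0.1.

309.7 mOsm/kg

Calculated osmolality = 2·Na + glucose + BUN/2.8
= 2·130 + 39.3 + 29/2.8
= 260 + 39.30 + 10.36
= 309.66 mOsm/kg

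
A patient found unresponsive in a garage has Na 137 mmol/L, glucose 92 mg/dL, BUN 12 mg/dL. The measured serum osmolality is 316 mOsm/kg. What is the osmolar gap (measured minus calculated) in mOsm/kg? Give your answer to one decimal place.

Calculated osmolality = 2·Na + glucose/18 + BUN/2.8
= 2·137 + 92/18 + 12/2.8
= 274 + 5.11 + 4.29
= 283.4 mOsm/kg ≈ 283.4 mOsm/kg
Osmolar gap = measured − calculated = 316 − 283.4 = 32.6 mOsm/kg

32.6 mOsm/kg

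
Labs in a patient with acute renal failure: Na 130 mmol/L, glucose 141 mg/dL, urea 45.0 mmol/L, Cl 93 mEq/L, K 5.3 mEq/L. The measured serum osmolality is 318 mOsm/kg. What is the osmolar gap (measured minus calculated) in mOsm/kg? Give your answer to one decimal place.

Calculated osmolality = 2·Na + glucose/18 + urea
= 2·130 + 141/18 + 45
= 260 + 7.83 + 45
= 312.83 mOsm/kg ≈ 312.8 mOsm/kg
Osmolar gap = measured − calculated = 318 − 312.8 = 5.2 mOsm/kg

5.2 mOsm/kg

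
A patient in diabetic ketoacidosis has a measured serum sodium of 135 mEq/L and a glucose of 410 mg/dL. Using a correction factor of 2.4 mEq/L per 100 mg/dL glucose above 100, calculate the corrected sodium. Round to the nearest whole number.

142 mEq/L

Corrected Na = measured Na + 2.4 · (glucose − 100)/100
= 135 + 2.4 · (410 − 100)/100
= 135 + 7.4
= 142.4 mEq/L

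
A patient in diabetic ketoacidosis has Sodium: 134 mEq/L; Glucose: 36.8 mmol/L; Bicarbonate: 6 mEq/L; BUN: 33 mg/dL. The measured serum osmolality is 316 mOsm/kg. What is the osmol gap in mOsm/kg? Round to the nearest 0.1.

-0.6 mOsm/kg

Calculated osmolality = 2·Na + glucose + BUN/2.8
= 2·134 + 36.8 + 33/2.8
= 268 + 36.80 + 11.79
= 316.59 mOsm/kg ≈ 316.6 mOsm/kg
Osmolar gap = measured − calculated = 316 − 316.6 = -0.6 mOsm/kg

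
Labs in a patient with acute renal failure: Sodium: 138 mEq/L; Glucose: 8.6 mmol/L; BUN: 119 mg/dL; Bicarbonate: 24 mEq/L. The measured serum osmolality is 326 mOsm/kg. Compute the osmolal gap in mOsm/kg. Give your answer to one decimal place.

-1.1 mOsm/kg

Calculated osmolality = 2·Na + glucose + BUN/2.8
= 2·138 + 8.6 + 119/2.8
= 276 + 8.60 + 42.50
= 327.1 mOsm/kg ≈ 327.1 mOsm/kg
Osmolar gap = measured − calculated = 326 − 327.1 = -1.1 mOsm/kg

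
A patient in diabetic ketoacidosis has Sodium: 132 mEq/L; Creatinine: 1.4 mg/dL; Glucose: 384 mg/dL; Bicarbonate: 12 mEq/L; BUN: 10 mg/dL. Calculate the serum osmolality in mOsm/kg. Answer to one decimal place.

288.9 mOsm/kg

Calculated osmolality = 2·Na + glucose/18 + BUN/2.8
= 2·132 + 384/18 + 10/2.8
= 264 + 21.33 + 3.57
= 288.9 mOsm/kg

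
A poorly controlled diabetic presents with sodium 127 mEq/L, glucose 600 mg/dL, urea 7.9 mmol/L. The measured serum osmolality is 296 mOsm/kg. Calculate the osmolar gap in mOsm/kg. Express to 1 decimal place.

Calculated osmolality = 2·Na + glucose/18 + urea
= 2·127 + 600/18 + 7.9
= 254 + 33.33 + 7.90
= 295.23 mOsm/kg ≈ 295.2 mOsm/kg
Osmolar gap = measured − calculated = 296 − 295.2 = 0.8 mOsm/kg

0.8 mOsm/kg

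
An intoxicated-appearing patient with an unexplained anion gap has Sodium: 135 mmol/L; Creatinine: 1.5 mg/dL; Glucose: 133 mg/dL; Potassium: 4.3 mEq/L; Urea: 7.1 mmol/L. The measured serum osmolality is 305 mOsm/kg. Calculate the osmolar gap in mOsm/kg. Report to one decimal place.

20.5 mOsm/kg

Calculated osmolality = 2·Na + glucose/18 + urea
= 2·135 + 133/18 + 7.1
= 270 + 7.39 + 7.10
= 284.49 mOsm/kg ≈ 284.5 mOsm/kg
Osmolar gap = measured − calculated = 305 − 284.5 = 20.5 mOsm/kg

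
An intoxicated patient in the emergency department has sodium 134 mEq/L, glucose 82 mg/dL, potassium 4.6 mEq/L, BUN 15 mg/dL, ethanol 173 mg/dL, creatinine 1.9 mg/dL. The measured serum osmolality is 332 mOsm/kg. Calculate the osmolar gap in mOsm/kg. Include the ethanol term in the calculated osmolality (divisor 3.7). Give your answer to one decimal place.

Calculated osmolality = 2·Na + glucose/18 + BUN/2.8 + ethanol/3.7
= 2·134 + 82/18 + 15/2.8 + 173/3.7
= 268 + 4.56 + 5.36 + 46.76
= 324.68 mOsm/kg ≈ 324.7 mOsm/kg
Osmolar gap = measured − calculated = 332 − 324.7 = 7.3 mOsm/kg

7.3 mOsm/kg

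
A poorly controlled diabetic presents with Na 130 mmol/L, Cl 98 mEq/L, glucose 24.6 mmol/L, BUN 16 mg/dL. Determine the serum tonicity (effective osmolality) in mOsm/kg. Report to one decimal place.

Effective osmolality excludes urea (freely permeant across cell membranes):
2·Na + glucose
= 2·130 + 24.6
= 260 + 24.6
= 284.6 mOsm/kg

284.6 mOsm/kg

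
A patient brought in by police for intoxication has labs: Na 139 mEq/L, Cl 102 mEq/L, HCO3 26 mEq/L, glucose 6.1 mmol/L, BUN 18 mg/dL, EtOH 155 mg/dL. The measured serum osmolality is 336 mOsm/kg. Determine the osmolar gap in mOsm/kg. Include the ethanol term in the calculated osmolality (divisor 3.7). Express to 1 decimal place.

3.6 mOsm/kg

Calculated osmolality = 2·Na + glucose + BUN/2.8 + ethanol/3.7
= 2·139 + 6.1 + 18/2.8 + 155/3.7
= 278 + 6.10 + 6.43 + 41.89
= 332.42 mOsm/kg ≈ 332.4 mOsm/kg
Osmolar gap = measured − calculated = 336 − 332.4 = 3.6 mOsm/kg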